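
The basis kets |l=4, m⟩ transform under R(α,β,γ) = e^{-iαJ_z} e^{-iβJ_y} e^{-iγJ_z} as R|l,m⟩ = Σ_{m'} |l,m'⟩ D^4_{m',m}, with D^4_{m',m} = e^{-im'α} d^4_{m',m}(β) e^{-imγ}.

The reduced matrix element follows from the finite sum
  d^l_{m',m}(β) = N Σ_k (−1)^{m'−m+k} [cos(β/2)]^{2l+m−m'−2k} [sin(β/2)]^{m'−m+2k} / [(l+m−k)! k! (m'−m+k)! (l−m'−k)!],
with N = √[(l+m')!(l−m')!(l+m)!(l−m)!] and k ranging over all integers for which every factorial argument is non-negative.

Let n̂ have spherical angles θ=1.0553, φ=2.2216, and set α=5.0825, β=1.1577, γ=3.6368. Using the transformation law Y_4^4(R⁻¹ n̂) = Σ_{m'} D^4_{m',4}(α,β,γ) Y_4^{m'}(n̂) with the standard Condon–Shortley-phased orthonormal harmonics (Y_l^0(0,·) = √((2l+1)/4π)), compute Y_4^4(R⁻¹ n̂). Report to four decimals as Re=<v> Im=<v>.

Re=0.1427 Im=-0.1447

Need the full column D^4_{m',4} for m'=−4..4 at α=5.0825, β=1.1577, γ=3.6368.
cos(β/2)=0.837092, sin(β/2)=0.547062
d^4_{-4,4}: single k=8 term ⇒ +0.008022;  D = +0.007039-0.003849i
d^4_{-3,4}: single k=7 term ⇒ +0.034719;  D = +0.026548+0.022375i
d^4_{-2,4}: single k=6 term ⇒ +0.099390;  D = -0.032224+0.094021i
d^4_{-1,4}: single k=5 term ⇒ +0.215078;  D = -0.214906+0.008584i
d^4_{0,4}: single k=4 term ⇒ +0.367949;  D = -0.146679-0.337449i
d^4_{1,4}: single k=3 term ⇒ +0.503581;  D = +0.357952-0.354210i
d^4_{2,4}: single k=2 term ⇒ +0.544869;  D = +0.497393+0.222445i
d^4_{3,4}: single k=1 term ⇒ +0.445651;  D = -0.022465+0.445084i
d^4_{4,4}: single k=0 term ⇒ +0.241094;  D = -0.228879+0.075767i
Y_4^{m'}(θ=1.0553,φ=2.2216) and Σ D·Y over m':
  (+0.0070-0.0038i)·(-0.2177-0.1300i)  (+0.0265+0.0224i)·(+0.3772-0.1513i)  (-0.0322+0.0940i)·(-0.0472+0.1711i)  (-0.2149+0.0086i)·(+0.1597+0.2097i)  (-0.1467-0.3374i)·(-0.2352+0.0000i)  (+0.3580-0.3542i)·(-0.1597+0.2097i)  (+0.4974+0.2224i)·(-0.0472-0.1711i)  (-0.0225+0.4451i)·(-0.3772-0.1513i)  (-0.2289+0.0758i)·(-0.2177+0.1300i)
Y_4^4(R⁻¹ n̂) = +0.142700-0.144667i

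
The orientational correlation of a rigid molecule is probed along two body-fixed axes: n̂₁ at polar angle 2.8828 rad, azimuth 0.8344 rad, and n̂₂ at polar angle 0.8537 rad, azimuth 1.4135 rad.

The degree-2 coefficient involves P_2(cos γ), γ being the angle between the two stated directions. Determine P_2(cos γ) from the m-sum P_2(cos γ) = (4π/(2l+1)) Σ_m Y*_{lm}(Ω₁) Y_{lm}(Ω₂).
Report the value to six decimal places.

Term-by-term m-sum for l=2 (normalisation 4π/5 = 2.513274):
  m=-2: Y*=-0.002475+0.025176i  Y=-0.208669-0.067901i  product +0.002226-0.005085i
  m=-1: Y*=-0.128362-0.141601i  Y=+0.059946-0.377951i  product -0.061213+0.040026i
  m=+0: Y*=+0.568816-0.000000i  Y=+0.093271+0.000000i  product +0.053054+0.000000i
  m=+1: Y*=+0.128362-0.141601i  Y=-0.059946-0.377951i  product -0.061213-0.040026i
  m=+2: Y*=-0.002475-0.025176i  Y=-0.208669+0.067901i  product +0.002226+0.005085i
Σ over m = -0.064920+0.000000i; ×(4π/5) → -0.163162+0.000000i. Real part: -0.163162

-0.163162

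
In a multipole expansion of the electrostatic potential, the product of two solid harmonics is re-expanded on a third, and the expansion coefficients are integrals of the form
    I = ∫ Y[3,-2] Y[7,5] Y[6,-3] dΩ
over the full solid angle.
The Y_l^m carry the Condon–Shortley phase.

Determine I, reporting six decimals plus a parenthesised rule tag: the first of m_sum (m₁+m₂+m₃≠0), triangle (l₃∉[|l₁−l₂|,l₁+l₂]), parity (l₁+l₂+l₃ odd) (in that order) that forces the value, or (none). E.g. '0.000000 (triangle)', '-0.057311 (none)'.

-0.123141 (none)

m-sum 0 ✓  L=16 even ✓  4≤6≤10 ✓
Π(2lᵢ+1) = 7×15×13 = 1365
triangle coeff Δ(3,7,6) = 1/2042040
Σ_t [1,3]: t=1:−1/207360 t=2:+1/57600 t=3:−1/207360 = 1/129600
(3j)²=168/12155 [(3 7 6; 0 0 0)], sign=+1
Σ_t [3,4]: t=3:−1/4354560 t=4:+1/1935360 = 1/3483648
(3j)²=125/12376 [(3 7 6; -2 5 -3)], sign=-1
⇒ 4πI² = 7875/41327
I = (-1)√(7875/41327/(4π)) = -0.12314121
No selection rule forces the value: the integral is nonzero (none).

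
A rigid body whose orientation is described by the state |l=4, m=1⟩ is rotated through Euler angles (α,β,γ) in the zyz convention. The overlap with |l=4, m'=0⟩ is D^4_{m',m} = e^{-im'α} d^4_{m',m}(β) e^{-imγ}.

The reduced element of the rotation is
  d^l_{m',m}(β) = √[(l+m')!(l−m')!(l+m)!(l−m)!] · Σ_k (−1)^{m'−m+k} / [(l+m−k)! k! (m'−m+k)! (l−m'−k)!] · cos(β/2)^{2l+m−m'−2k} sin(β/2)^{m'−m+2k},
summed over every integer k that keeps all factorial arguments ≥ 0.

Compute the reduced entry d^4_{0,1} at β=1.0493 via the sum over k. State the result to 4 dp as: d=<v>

d=-0.3049

d^4_{0,1}(β=1.0493) via the finite sum:
With c≡cos(β/2)=0.865499 and s≡sin(β/2)=0.500910, N=[24·24·120·6]^{1/2}=643.987578
Admissible k: 1..4 (factorial args all ≥0)
  k=1: (−1)^0·643.9876/(144)·0.8655^7·0.5009^1 = +0.814971
  k=2: (−1)^1·643.9876/(24)·0.8655^5·0.5009^3 = -1.637869
  k=3: (−1)^2·643.9876/(24)·0.8655^3·0.5009^5 = +0.548612
  k=4: (−1)^3·643.9876/(144)·0.8655^1·0.5009^7 = -0.030627
d^4_{0,1}(1.0493) = +0.814971 -1.637869 +0.548612 -0.030627 = -0.304913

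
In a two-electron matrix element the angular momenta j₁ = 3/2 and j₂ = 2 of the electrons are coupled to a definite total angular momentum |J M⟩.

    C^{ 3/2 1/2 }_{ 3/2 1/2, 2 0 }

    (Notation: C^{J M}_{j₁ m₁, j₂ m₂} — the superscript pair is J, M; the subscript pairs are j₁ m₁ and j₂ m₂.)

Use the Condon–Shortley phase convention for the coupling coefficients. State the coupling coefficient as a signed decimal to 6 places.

−√(1/5) = -0.447214

j₁+j₂−J=2  J+j₁−j₂=1  J−j₁+j₂=2  j₁+j₂+J+1=6
(j₁±m₁, j₂±m₂, J±M) = (2,1,2,2,2,1)
P² = 16/45
sum k=0..1:
  [0] +1/4 = 1/4
  [1] −1/1 = -1
S = -3/4
C² = P²·S² = 1/5 ; C = -0.447214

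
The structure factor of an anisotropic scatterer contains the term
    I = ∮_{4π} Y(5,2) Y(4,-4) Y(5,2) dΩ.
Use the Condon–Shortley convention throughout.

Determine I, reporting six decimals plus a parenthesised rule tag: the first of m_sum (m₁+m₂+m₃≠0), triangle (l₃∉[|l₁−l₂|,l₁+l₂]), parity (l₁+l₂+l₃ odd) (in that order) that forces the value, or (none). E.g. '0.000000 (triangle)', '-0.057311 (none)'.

0.181552 (none)

Checks pass: Σm=0; 14 even; l₃=5∈[1,9].
(2·5+1)(2·4+1)(2·5+1) = 1089
Δ: 4! 6! 4! / 15! → 1/3153150
sum: t=0:+1/69120 t=1:−1/1728 t=2:+1/576 t=3:−1/1728 t=4:+1/69120 = 7/11520
3j²(5 4 5; 0 0 0) = Δ·Π!·Σ² = 2/143  (sign -1)
sum: t=0:+1/20736 = 1/20736
3j²(5 4 5; 2 -4 2) = Δ·Π!·Σ² = 35/1287  (sign -1)
combine: 4πI² = 1089·2/143·35/1287 = 70/169
take √, sign +1: I = 0.18155187
No selection rule forces the value: the integral is nonzero (none).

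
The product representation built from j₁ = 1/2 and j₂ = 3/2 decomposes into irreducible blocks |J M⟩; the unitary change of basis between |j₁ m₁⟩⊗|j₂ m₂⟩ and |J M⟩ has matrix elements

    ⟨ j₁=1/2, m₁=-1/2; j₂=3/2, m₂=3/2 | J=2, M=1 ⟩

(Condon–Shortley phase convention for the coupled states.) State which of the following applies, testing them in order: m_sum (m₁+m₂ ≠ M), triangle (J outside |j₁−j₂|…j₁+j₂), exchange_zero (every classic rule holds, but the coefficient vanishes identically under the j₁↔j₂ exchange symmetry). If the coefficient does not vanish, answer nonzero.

m-sum: m₁+m₂ = -1/2+3/2 = 1, M = 1  ✓
triangle: |j₁−j₂| = 1 ≤ J = 2 ≤ j₁+j₂ = 2  ✓
exchange: j₁≠j₂ or m₁≠m₂ — the exchange symmetry imposes no constraint here
value check: CG = +√(1/4) = +0.500000 ≠ 0

nonzero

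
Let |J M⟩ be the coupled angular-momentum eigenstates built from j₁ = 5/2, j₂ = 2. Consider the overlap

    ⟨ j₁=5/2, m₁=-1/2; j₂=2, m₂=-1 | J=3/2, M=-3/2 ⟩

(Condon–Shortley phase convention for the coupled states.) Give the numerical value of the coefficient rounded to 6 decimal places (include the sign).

j₁+j₂−J=3  J+j₁−j₂=2  J−j₁+j₂=1  j₁+j₂+J+1=7
(j₁±m₁, j₂±m₂, J±M) = (2,3,1,3,0,3)
P² = 144/35
sum k=1..1:
  [1] −1/4 = -1/4
S = -1/4
C² = P²·S² = 9/35 ; C = -0.507093

-0.507093  (= −√(9/35))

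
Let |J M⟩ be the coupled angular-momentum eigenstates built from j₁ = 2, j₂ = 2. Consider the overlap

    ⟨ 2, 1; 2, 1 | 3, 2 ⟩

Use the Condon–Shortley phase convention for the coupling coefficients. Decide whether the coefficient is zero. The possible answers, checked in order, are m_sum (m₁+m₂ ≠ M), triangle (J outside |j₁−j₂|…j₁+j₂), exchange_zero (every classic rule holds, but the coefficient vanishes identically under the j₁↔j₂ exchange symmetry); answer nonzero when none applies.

exchange_zero

m-sum: m₁+m₂ = 1+1 = 2, M = 2  ✓
triangle: |j₁−j₂| = 0 ≤ J = 3 ≤ j₁+j₂ = 4  ✓
exchange: j₁=j₂ and m₁=m₂, and (−1)^(j₁+j₂−J) = (−1)^1 = −1 forces ⟨j₁m₁;j₂m₂|JM⟩ = −⟨j₂m₂;j₁m₁|JM⟩ = −⟨j₁m₁;j₂m₂|JM⟩ ⇒ the coefficient vanishes identically
Racah sum check: Σ_k collapses to 0 ⇒ CG = 0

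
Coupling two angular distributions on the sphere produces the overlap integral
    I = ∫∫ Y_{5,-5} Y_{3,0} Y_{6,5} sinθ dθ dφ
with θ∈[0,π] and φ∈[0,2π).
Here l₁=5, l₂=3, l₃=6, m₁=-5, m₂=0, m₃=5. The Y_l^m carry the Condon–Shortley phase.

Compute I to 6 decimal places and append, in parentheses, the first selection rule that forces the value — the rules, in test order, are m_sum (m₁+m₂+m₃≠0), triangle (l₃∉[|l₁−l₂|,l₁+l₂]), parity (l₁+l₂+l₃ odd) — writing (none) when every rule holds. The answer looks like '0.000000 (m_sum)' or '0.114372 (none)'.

Rules hold: Σm=0, L=14 even, 2≤6≤8.
N = 11·7·13 = 1001
Δ = 2!·8!·4!/15! = 1/675675
Racah Σ t=0..2: t=0:+1/8640 t=1:−1/2304 t=2:+1/8640 = -7/34560
⇒ 3j(5 3 6; 0 0 0)² = 7/429, sgn -1
Racah Σ t=2..2: t=2:+1/483840 = 1/483840
⇒ 3j(5 3 6; -5 0 5)² = 3/91, sgn -1
4πI² = N·(3j₀)²·(3jₘ)² = 7/13
I = +1·√(0.538462/4π) = 0.20700098
No selection rule forces the value: the integral is nonzero (none).

0.207001 (none)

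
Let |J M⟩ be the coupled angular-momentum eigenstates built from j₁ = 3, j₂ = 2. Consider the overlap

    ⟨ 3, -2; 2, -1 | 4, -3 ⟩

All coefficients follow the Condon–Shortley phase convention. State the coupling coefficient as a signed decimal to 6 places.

-0.223607  (= −√(1/20))

triangle: 1!×5!×3!/10! = 720/3628800
(j±m)!: 1!×5!×1!×3!×1!×7! = 3628800
prefactor² = (2J+1)×Δ×N² = 6480
  k=0: +1/(0!×1!×5!×1!×0!×2!) = 1/240
  k=1: −1/(1!×0!×4!×0!×1!×3!) = -1/144
Σ = -1/360  ⇒  CG² = 6480×(-1/360)² = 1/20
CG = −√(1/20) = -0.223607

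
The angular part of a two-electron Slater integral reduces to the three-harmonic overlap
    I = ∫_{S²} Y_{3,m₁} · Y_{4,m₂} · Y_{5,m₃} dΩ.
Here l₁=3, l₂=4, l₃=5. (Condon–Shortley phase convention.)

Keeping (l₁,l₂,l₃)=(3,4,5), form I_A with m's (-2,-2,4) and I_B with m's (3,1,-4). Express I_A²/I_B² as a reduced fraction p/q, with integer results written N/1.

16/27

Same 3,4,5: normalisation and zero-m 3j drop out of the ratio.
A: Δ: 2! 4! 6! / 13! → 1/180180; sum: t=1:−1/2880 t=2:+1/8640 = -1/4320; 3j²(3 4 5; -2 -2 4) = Δ·Π!·Σ² = 8/429  (sign +1)
B: Δ: 2! 4! 6! / 13! → 1/180180; sum: t=0:+1/5760 = 1/5760; 3j²(3 4 5; 3 1 -4) = Δ·Π!·Σ² = 9/286  (sign -1)
I_A²/I_B² = (8/429)/(9/286) = 16/27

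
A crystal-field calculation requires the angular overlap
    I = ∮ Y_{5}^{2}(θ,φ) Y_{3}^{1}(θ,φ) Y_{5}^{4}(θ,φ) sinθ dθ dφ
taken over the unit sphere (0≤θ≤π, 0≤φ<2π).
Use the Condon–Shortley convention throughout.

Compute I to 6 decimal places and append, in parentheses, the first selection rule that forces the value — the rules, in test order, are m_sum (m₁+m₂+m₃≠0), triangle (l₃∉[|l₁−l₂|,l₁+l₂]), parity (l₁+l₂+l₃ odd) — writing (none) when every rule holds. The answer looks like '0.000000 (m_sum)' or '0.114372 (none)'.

2 + 1 + 4 = 7 ≠ 0: azimuthal integral kills it; I = 0

0.000000 (m_sum)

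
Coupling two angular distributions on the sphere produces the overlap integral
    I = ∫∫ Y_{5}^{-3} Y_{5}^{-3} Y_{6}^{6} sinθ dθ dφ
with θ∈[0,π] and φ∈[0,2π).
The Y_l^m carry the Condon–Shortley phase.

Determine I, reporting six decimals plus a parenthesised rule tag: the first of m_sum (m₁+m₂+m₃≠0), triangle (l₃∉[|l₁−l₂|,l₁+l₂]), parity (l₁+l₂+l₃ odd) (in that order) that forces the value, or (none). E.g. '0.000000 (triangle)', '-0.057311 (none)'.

0.186530 (none)

Checks pass: Σm=0; 16 even; l₃=6∈[0,10].
(2·5+1)(2·5+1)(2·6+1) = 1573
Δ: 4! 6! 6! / 17! → 1/28588560
sum: t=0:+1/345600 t=1:−1/13824 t=2:+1/5184 t=3:−1/13824 t=4:+1/345600 = 7/129600
3j²(5 5 6; 0 0 0) = Δ·Π!·Σ² = 80/7293  (sign +1)
sum: t=2:+1/2073600 = 1/2073600
3j²(5 5 6; -3 -3 6) = Δ·Π!·Σ² = 28/1105  (sign +1)
combine: 4πI² = 1573·80/7293·28/1105 = 4928/11271
take √, sign +1: I = 0.18653022
No selection rule forces the value: the integral is nonzero (none).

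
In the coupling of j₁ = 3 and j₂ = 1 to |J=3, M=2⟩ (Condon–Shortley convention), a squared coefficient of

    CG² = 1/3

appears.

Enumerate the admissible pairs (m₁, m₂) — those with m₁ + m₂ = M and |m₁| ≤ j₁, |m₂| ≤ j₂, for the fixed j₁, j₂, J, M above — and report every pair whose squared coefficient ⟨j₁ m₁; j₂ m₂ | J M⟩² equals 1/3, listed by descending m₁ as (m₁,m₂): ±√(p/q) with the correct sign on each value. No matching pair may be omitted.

(2,0): +√(1/3)

Admissible pairs with m₁+m₂ = M = 2: (1,1), (2,0), (3,-1)
  (m₁,m₂)=(3,-1): CG² = 1/4, CG = +√(1/4)
  (m₁,m₂)=(2,0): CG² = 1/3, CG = +√(1/3)   ← matches the target
  (m₁,m₂)=(1,1): CG² = 5/12, CG = −√(5/12)
Pairs with CG² = 1/3: (2,0): +√(1/3)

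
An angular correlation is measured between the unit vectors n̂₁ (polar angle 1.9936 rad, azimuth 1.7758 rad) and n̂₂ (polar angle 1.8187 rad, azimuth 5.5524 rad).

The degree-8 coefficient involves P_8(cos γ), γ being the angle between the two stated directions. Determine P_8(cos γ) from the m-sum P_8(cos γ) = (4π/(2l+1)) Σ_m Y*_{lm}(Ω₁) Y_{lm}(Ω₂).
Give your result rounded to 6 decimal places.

0.238044

Term-by-term m-sum for l=8 (normalisation 4π/17 = 0.739198):
  [-8]  conj(Y_{8,-8})(Ω₁) = -0.017056+0.245961i ; Y_{8,-8}(Ω₂) = +0.364298-0.170128i ; Δ = +0.035631+0.092505i
  [-7]  conj(Y_{8,-7})(Ω₁) = -0.439649+0.060061i ; Y_{8,-7}(Ω₂) = -0.159684+0.374439i ; Δ = +0.047716-0.174213i
  [-6]  conj(Y_{8,-6})(Ω₁) = -0.110380-0.311273i ; Y_{8,-6}(Ω₂) = +0.009743+0.028660i ; Δ = +0.007846-0.006196i
  [-5]  conj(Y_{8,-5})(Ω₁) = -0.085361+0.051841i ; Y_{8,-5}(Ω₂) = -0.312227-0.175605i ; Δ = +0.035756-0.001196i
  [-4]  conj(Y_{8,-4})(Ω₁) = -0.245002-0.262579i ; Y_{8,-4}(Ω₂) = +0.096189-0.021353i ; Δ = -0.029173-0.020026i
  [-3]  conj(Y_{8,-3})(Ω₁) = +0.042645-0.060369i ; Y_{8,-3}(Ω₂) = +0.179192-0.250175i ; Δ = -0.007461-0.021486i
  [-2]  conj(Y_{8,-2})(Ω₁) = -0.291511-0.126702i ; Y_{8,-2}(Ω₂) = +0.016512+0.150568i ; Δ = +0.014264-0.045984i
  [-1]  conj(Y_{8,-1})(Ω₁) = +0.028529-0.137209i ; Y_{8,-1}(Ω₂) = +0.208858+0.187206i ; Δ = +0.031645-0.023316i
  [+0]  conj(Y_{8,0})(Ω₁) = -0.298547-0.000000i ; Y_{8,0}(Ω₂) = -0.166085+0.000000i ; Δ = +0.049584+0.000000i
  [+1]  conj(Y_{8,1})(Ω₁) = -0.028529-0.137209i ; Y_{8,1}(Ω₂) = -0.208858+0.187206i ; Δ = +0.031645+0.023316i
  [+2]  conj(Y_{8,2})(Ω₁) = -0.291511+0.126702i ; Y_{8,2}(Ω₂) = +0.016512-0.150568i ; Δ = +0.014264+0.045984i
  [+3]  conj(Y_{8,3})(Ω₁) = -0.042645-0.060369i ; Y_{8,3}(Ω₂) = -0.179192-0.250175i ; Δ = -0.007461+0.021486i
  [+4]  conj(Y_{8,4})(Ω₁) = -0.245002+0.262579i ; Y_{8,4}(Ω₂) = +0.096189+0.021353i ; Δ = -0.029173+0.020026i
  [+5]  conj(Y_{8,5})(Ω₁) = +0.085361+0.051841i ; Y_{8,5}(Ω₂) = +0.312227-0.175605i ; Δ = +0.035756+0.001196i
  [+6]  conj(Y_{8,6})(Ω₁) = -0.110380+0.311273i ; Y_{8,6}(Ω₂) = +0.009743-0.028660i ; Δ = +0.007846+0.006196i
  [+7]  conj(Y_{8,7})(Ω₁) = +0.439649+0.060061i ; Y_{8,7}(Ω₂) = +0.159684+0.374439i ; Δ = +0.047716+0.174213i
  [+8]  conj(Y_{8,8})(Ω₁) = -0.017056-0.245961i ; Y_{8,8}(Ω₂) = +0.364298+0.170128i ; Δ = +0.035631-0.092505i
Σ over m = +0.322030+0.000000i; ×(4π/17) → +0.238044+0.000000i. Real part: 0.238044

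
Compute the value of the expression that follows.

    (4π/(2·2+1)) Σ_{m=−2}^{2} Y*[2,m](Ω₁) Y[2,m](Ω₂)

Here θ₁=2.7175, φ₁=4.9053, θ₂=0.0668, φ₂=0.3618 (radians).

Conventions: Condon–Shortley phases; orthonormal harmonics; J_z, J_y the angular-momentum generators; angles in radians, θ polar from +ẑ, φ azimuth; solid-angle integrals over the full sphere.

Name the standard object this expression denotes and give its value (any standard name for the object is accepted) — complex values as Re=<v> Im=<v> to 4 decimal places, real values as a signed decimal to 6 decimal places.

This sum is the spherical-harmonic addition theorem: it equals the Legendre polynomial P_l(cos γ) of the angle γ between the two directions.
Expand P_2 via completeness: Σ_{m} conj(Y_{2,m}) at Ω₁ times Y_{2,m} at Ω₂ —
  [-2]  conj(Y_{2,-2})(Ω₁) = -0.060599-0.024614i ; Y_{2,-2}(Ω₂) = +0.001290-0.001140i ; Δ = -0.000106+0.000037i
  [-1]  conj(Y_{2,-1})(Ω₁) = -0.055547+0.284363i ; Y_{2,-1}(Ω₂) = +0.048122-0.018212i ; Δ = +0.002506+0.014696i
  [+0]  conj(Y_{2,0})(Ω₁) = +0.470570-0.000000i ; Y_{2,0}(Ω₂) = +0.626567+0.000000i ; Δ = +0.294844+0.000000i
  [+1]  conj(Y_{2,1})(Ω₁) = +0.055547+0.284363i ; Y_{2,1}(Ω₂) = -0.048122-0.018212i ; Δ = +0.002506-0.014696i
  [+2]  conj(Y_{2,2})(Ω₁) = -0.060599+0.024614i ; Y_{2,2}(Ω₂) = +0.001290+0.001140i ; Δ = -0.000106-0.000037i
Σ over m = +0.299643-0.000000i; ×(4π/5) → +0.753085-0.000000i. Real part: 0.753085

Legendre polynomial (addition theorem), +0.753085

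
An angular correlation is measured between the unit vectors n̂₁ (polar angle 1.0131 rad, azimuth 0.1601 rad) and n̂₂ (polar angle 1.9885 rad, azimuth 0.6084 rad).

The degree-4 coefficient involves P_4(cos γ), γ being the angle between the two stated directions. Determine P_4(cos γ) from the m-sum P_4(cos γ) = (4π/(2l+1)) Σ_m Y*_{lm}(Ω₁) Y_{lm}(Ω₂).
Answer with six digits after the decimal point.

-0.263713

Term-by-term m-sum for l=4 (normalisation 4π/9 = 1.396263):
  term(m=-4) = (-0.015626, -0.069095)   from Y*(Ω₁)=(0.183908, 0.137042), Y(Ω₂)=(-0.234638, -0.200860)
  term(m=-3) = (-0.035139, 0.152900)   from Y*(Ω₁)=(0.358848, 0.186957), Y(Ω₂)=(0.097579, 0.375248)
  term(m=-2) = (0.006132, -0.007674)   from Y*(Ω₁)=(0.219583, 0.072816), Y(Ω₂)=(0.014719, -0.039829)
  term(m=-1) = (-0.064506, 0.031025)   from Y*(Ω₁)=(-0.217979, -0.035200), Y(Ω₂)=(0.266007, -0.185284)
  term(m=+0) = (0.029407, 0.000000)   from Y*(Ω₁)=(-0.281063, -0.000000), Y(Ω₂)=(-0.104626, 0.000000)
  term(m=+1) = (-0.064506, -0.031025)   from Y*(Ω₁)=(0.217979, -0.035200), Y(Ω₂)=(-0.266007, -0.185284)
  term(m=+2) = (0.006132, 0.007674)   from Y*(Ω₁)=(0.219583, -0.072816), Y(Ω₂)=(0.014719, 0.039829)
  term(m=+3) = (-0.035139, -0.152900)   from Y*(Ω₁)=(-0.358848, 0.186957), Y(Ω₂)=(-0.097579, 0.375248)
  term(m=+4) = (-0.015626, 0.069095)   from Y*(Ω₁)=(0.183908, -0.137042), Y(Ω₂)=(-0.234638, 0.200860)
Accumulated sum (-0.188870, 0.000000); after 4π/(2l+1) scaling, (-0.263713, 0.000000) ⇒ P_4 = -0.263713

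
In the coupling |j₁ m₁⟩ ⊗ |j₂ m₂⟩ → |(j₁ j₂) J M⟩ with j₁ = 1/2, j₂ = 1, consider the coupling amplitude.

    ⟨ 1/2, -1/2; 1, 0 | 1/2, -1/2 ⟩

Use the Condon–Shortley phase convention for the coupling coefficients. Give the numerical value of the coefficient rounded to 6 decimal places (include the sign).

−√(1/3) ≈ -0.577350

j₁+j₂−J=1  J+j₁−j₂=0  J−j₁+j₂=1  j₁+j₂+J+1=3
(j₁±m₁, j₂±m₂, J±M) = (0,1,1,1,0,1)
P² = 1/3
sum k=1..1:
  [1] −1/1 = -1
S = -1
C² = P²·S² = 1/3 ; C = -0.577350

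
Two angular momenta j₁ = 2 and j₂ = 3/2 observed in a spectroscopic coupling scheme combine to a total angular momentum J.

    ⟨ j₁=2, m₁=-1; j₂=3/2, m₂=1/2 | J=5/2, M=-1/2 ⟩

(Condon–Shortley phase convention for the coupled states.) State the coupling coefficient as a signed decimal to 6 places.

-0.597614

j₁+j₂−J=1  J+j₁−j₂=3  J−j₁+j₂=2  j₁+j₂+J+1=7
(j₁±m₁, j₂±m₂, J±M) = (1,3,2,1,2,3)
P² = 72/35
sum k=0..1:
  [0] +1/12 = 1/12
  [1] −1/2 = -1/2
S = -5/12
C² = P²·S² = 5/14 ; C = -0.597614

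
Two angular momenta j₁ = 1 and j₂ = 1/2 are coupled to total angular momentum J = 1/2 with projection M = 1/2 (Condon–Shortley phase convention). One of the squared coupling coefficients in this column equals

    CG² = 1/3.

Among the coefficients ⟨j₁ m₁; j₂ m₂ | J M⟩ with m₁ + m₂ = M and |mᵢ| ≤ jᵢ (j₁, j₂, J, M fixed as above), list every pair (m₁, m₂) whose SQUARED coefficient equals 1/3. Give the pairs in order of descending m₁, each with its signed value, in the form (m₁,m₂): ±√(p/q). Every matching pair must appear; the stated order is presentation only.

(0,1/2): −√(1/3)

Admissible pairs with m₁+m₂ = M = 1/2: (0,1/2), (1,-1/2)
  (m₁,m₂)=(1,-1/2): CG² = 2/3, CG = +√(2/3)
  (m₁,m₂)=(0,1/2): CG² = 1/3, CG = −√(1/3)   ← matches the target
Pairs with CG² = 1/3: (0,1/2): −√(1/3)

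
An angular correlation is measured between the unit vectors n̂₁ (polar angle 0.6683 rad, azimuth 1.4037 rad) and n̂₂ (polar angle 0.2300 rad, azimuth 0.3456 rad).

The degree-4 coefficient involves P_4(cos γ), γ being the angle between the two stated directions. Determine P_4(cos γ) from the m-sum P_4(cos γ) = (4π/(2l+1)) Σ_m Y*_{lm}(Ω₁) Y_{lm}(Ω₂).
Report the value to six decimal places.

-0.118651

Addition theorem: P_4(cos γ) = (4π/9) Σ_m Y*_{lm}(Ω₁) Y_{lm}(Ω₂), m = −4…4:
  m=-4: Y*=(0.051205, -0.040433)  Y=(0.000224, -0.001174)  product (-0.000036, -0.000069)
  m=-3: Y*=(-0.112326, -0.204983)  Y=(0.007350, -0.012430)  product (-0.003373, -0.000110)
  m=-2: Y*=(-0.401906, 0.139548)  Y=(0.075502, -0.062467)  product (-0.021627, 0.035642)
  m=-1: Y*=(0.050216, 0.297717)  Y=(0.359269, -0.129355)  product (0.056552, 0.100465)
  m=+0: Y*=(-0.232584, -0.000000)  Y=(0.636363, 0.000000)  product (-0.148008, -0.000000)
  m=+1: Y*=(-0.050216, 0.297717)  Y=(-0.359269, -0.129355)  product (0.056552, -0.100465)
  m=+2: Y*=(-0.401906, -0.139548)  Y=(0.075502, 0.062467)  product (-0.021627, -0.035642)
  m=+3: Y*=(0.112326, -0.204983)  Y=(-0.007350, -0.012430)  product (-0.003373, 0.000110)
  m=+4: Y*=(0.051205, 0.040433)  Y=(0.000224, 0.001174)  product (-0.000036, 0.000069)
Σ over m = (-0.084978, 0.000000); ×(4π/9) → (-0.118651, 0.000000). Real part: -0.118651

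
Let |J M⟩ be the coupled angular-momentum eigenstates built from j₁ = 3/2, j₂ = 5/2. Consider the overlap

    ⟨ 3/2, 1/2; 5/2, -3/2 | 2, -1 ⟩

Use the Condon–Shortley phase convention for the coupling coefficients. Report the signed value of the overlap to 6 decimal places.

triangle: 2!*1!*3!/7! = 12/5040
(j±m)!: 2!*1!*1!*4!*1!*3! = 288
prefactor² = (2J+1)*Δ*N² = 24/7
  k=0: +1/(0!*2!*1!*1!*0!*2!) = 1/4
  k=1: −1/(1!*1!*0!*0!*1!*3!) = -1/6
Σ = 1/12  ⇒  CG² = 24/7*(1/12)² = 1/42
CG = +√(1/42) = +0.154303

+√(1/42) ≈ +0.154303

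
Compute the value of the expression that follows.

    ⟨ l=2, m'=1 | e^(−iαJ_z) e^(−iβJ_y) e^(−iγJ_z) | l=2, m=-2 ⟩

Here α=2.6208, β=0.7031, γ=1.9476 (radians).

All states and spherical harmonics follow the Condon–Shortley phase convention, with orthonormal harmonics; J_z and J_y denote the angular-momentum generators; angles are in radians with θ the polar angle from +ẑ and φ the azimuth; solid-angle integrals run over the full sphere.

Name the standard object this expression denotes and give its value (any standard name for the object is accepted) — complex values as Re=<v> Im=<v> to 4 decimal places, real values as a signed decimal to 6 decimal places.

Wigner D-matrix element, Re=-0.0224 Im=-0.0733

This is a Wigner D-matrix element — the rotation-matrix element ⟨l m'| R(α,β,γ) |l m⟩ in the angular-momentum basis.
D^2_{1,-2}(2.6208,0.7031,1.9476) = e^{-i·1·2.6208}·d^2_{1,-2}(0.7031)·e^{-i·-2·1.9476}. Compute d first:
c=cos(0.703100/2)=0.938840, s=sin(0.703100/2)=0.344353; N=√[6·1·1·24]=12.000000
Admissible k: 0..0 (factorial args all ≥0)
  k=0: (−1)^3·12.0000/(6)·0.9388^1·0.3444^3 = -0.076672
d^2_{1,-2}(0.7031) = -0.076672
Attach z-rotation phases: D = e^{-i(1)(2.6208)}·(-0.076672)·e^{-i(-2)(1.9476)} = -0.022394-0.073328i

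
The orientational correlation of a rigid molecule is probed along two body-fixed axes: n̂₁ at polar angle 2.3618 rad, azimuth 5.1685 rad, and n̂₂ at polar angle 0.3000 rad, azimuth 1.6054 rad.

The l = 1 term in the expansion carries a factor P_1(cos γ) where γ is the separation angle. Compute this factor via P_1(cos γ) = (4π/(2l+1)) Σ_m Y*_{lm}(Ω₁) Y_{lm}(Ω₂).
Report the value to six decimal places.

Summing Y*_{l m}(θ₁,φ₁)·Y_{l m}(θ₂,φ₂) over m ∈ [−1, 1]; prefactor 4π/(2·1+1) = 4.188790:
  term(m=-1) = -0.022632-0.010148i   from Y*(Ω₁)=+0.107000-0.218094i, Y(Ω₂)=-0.003532-0.102039i
  term(m=+0) = -0.162171-0.000000i   from Y*(Ω₁)=-0.347425-0.000000i, Y(Ω₂)=+0.466780+0.000000i
  term(m=+1) = -0.022632+0.010148i   from Y*(Ω₁)=-0.107000-0.218094i, Y(Ω₂)=+0.003532-0.102039i
Σ over m = -0.207435+0.000000i; ×(4π/3) → -0.868903+0.000000i. Real part: -0.868903

-0.868903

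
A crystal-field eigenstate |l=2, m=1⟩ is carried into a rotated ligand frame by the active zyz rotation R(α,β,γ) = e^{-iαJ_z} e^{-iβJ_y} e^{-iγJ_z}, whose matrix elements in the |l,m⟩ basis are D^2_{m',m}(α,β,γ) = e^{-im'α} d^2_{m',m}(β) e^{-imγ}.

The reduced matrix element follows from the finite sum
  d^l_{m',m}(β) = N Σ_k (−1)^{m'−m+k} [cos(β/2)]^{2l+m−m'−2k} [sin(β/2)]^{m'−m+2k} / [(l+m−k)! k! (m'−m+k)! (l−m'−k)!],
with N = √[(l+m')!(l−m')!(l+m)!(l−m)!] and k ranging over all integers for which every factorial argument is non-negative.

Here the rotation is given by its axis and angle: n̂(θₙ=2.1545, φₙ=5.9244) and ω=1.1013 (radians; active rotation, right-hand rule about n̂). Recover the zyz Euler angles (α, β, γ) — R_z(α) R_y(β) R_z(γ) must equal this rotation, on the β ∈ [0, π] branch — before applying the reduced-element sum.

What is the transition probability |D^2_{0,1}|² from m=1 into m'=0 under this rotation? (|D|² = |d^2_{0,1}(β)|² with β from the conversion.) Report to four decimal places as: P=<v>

Axis–angle → zyz. n̂ = (sinθₙcosφₙ, sinθₙsinφₙ, cosθₙ) = (+0.781294, -0.292998, -0.551118), ω = 1.1013.
R = I cosω + sinω [n̂]ₓ + (1−cosω) n̂n̂ᵀ gives
  R = [+0.786681, +0.366138, -0.497067; -0.616832, +0.499444, -0.608337; +0.025522, +0.785174, +0.618749]
β = atan2(√(R₁₃²+R₂₃²), R₃₃) = 0.903647; α = atan2(R₂₃, R₁₃) mod 2π = 4.027312; γ = atan2(R₃₂, −R₃₁) mod 2π = 1.603290
Split into d^2_{0,1}(β=0.9036) × two z-phases.
Half-angle: c=0.899652, s=0.436607. N=√(2·2·6·1)=4.898979
The bounds max(0,m−m')=1 and min(l+m,l−m')=2 give 2 terms
  k=1: (−1)^0·4.8990/(2)·0.8997^3·0.4366^1 = +0.778736
  k=2: (−1)^1·4.8990/(2)·0.8997^1·0.4366^3 = -0.183409
d^2_{0,1}(0.9036) = +0.778736 -0.183409 = +0.595327
|D^2_{0,1}|² = |d^2_{0,1}(β)|² = (+0.595327)² = 0.354414 (the z-rotation phases have unit modulus)

P=0.3544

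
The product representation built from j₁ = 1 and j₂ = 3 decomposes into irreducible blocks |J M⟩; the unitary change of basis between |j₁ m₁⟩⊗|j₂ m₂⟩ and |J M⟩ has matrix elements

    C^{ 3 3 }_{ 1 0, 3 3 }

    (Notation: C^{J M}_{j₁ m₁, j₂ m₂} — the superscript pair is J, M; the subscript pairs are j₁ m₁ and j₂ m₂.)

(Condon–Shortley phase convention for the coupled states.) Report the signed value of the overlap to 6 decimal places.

−√(3/4) = -0.866025

j₁+j₂−J=1  J+j₁−j₂=1  J−j₁+j₂=5  j₁+j₂+J+1=8
(j₁±m₁, j₂±m₂, J±M) = (1,1,6,0,6,0)
P² = 10800
sum k=1..1:
  [1] −1/120 = -1/120
S = -1/120
C² = P²·S² = 3/4 ; C = -0.866025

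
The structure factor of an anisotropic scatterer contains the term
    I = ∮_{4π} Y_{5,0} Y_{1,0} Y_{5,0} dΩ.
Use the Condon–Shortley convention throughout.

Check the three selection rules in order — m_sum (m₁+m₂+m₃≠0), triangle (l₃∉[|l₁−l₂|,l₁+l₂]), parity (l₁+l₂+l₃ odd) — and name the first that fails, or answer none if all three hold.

azimuthal sum: 0 + 0 + 0 = 0  ✓
4 ≤ 5 ≤ 6 (triangle on l)  ✓
L = 5 + 1 + 5 = 11 (odd)  ✗

parity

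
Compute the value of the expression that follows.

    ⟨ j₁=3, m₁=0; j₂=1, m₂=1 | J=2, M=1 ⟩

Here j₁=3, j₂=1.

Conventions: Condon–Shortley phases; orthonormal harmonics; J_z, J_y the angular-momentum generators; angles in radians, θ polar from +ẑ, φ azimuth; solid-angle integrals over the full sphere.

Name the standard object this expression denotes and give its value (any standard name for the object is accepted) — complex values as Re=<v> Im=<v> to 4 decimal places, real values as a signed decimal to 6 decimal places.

Clebsch–Gordan coefficient, +√(1/7) ≈ +0.377964

This is a Clebsch–Gordan (vector-coupling) coefficient.
triangle: 2!×4!×0!/7! = 48/5040
(j±m)!: 3!×3!×2!×0!×3!×1! = 432
prefactor² = (2J+1)×Δ×N² = 144/7
  k=2: +1/(2!×0!×1!×0!×3!×0!) = 1/12
Σ = 1/12  ⇒  CG² = 144/7×(1/12)² = 1/7
CG = +√(1/7) = +0.377964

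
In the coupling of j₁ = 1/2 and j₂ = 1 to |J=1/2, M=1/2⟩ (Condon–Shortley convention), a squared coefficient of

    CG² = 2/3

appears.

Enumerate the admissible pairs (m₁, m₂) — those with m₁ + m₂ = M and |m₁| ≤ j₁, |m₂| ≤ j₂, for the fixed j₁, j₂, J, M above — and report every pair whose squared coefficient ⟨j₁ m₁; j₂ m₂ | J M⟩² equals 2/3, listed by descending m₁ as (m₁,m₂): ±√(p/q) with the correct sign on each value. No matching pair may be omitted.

(-1/2,1): −√(2/3)

Admissible pairs with m₁+m₂ = M = 1/2: (-1/2,1), (1/2,0)
  (m₁,m₂)=(1/2,0): CG² = 1/3, CG = +√(1/3)
  (m₁,m₂)=(-1/2,1): CG² = 2/3, CG = −√(2/3)   ← matches the target
Pairs with CG² = 2/3: (-1/2,1): −√(2/3)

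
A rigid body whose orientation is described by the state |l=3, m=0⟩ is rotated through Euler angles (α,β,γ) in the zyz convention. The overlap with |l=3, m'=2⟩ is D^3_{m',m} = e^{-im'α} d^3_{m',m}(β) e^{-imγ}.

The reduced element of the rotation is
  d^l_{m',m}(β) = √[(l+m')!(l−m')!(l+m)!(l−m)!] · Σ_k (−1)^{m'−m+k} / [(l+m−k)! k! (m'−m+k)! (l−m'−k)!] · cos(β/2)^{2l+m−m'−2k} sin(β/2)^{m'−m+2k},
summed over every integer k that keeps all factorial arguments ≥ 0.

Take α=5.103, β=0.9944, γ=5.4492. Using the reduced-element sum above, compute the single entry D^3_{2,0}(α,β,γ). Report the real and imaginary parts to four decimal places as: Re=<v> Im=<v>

First d^3_{2,0}(β=0.9944), then the phase factors e^{-i(2)α} and e^{-i(0)γ}:
With c≡cos(β/2)=0.878922 and s≡sin(β/2)=0.476966, N=[120·1·6·6]^{1/2}=65.726707
k: max(0,(0)−(2))=0 … min(3+(0),3−(2))=1
  k=0: (−1)^2·65.7267/(12)·0.8789^4·0.4770^2 = +0.743595
  k=1: (−1)^3·65.7267/(12)·0.8789^2·0.4770^4 = -0.218984
d^3_{2,0}(0.9944) = +0.743595 -0.218984 = +0.524611
Attach z-rotation phases: D = e^{-i(2)(5.1030)}·(+0.524611)·e^{-i(0)(5.4492)} = -0.372502+0.369404i

Re=-0.3725 Im=0.3694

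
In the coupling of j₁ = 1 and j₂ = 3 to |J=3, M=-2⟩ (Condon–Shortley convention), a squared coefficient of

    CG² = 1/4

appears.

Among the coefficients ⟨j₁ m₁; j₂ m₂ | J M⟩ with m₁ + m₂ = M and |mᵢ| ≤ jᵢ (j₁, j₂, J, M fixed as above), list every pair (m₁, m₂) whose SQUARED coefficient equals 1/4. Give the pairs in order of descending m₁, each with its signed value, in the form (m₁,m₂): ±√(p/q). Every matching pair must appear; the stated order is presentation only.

Admissible pairs with m₁+m₂ = M = -2: (-1,-1), (0,-2), (1,-3)
  (m₁,m₂)=(1,-3): CG² = 1/4, CG = +√(1/4)   ← matches the target
  (m₁,m₂)=(0,-2): CG² = 1/3, CG = +√(1/3)
  (m₁,m₂)=(-1,-1): CG² = 5/12, CG = −√(5/12)
Pairs with CG² = 1/4: (1,-3): +√(1/4)

(1,-3): +√(1/4)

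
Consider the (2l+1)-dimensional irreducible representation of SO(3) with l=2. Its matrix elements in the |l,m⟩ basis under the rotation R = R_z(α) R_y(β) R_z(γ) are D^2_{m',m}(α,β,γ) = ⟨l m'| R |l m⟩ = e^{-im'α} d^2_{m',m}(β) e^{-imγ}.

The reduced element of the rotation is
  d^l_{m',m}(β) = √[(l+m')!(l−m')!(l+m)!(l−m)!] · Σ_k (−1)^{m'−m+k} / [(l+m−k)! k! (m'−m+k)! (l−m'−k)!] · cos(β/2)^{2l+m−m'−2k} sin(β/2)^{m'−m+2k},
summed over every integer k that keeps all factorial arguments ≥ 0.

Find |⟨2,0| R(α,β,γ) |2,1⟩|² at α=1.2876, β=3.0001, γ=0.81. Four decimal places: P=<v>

D^2_{0,1}(1.2876,3.0001,0.8100) = e^{-i·0·1.2876}·d^2_{0,1}(3.0001)·e^{-i·1·0.8100}. Compute d first:
With c≡cos(β/2)=0.070687 and s≡sin(β/2)=0.997499, N=[2·2·6·1]^{1/2}=4.898979
k∈{1,2} keeps every argument non-negative
  k=1: (−1)^0·4.8990/(2)·0.0707^3·0.9975^1 = +0.000863
  k=2: (−1)^1·4.8990/(2)·0.0707^1·0.9975^3 = -0.171852
d^2_{0,1}(3.0001) = +0.000863 -0.171852 = -0.170989
|D^2_{0,1}|² = |d^2_{0,1}(β)|² = (-0.170989)² = 0.029237 (the z-rotation phases have unit modulus)

P=0.0292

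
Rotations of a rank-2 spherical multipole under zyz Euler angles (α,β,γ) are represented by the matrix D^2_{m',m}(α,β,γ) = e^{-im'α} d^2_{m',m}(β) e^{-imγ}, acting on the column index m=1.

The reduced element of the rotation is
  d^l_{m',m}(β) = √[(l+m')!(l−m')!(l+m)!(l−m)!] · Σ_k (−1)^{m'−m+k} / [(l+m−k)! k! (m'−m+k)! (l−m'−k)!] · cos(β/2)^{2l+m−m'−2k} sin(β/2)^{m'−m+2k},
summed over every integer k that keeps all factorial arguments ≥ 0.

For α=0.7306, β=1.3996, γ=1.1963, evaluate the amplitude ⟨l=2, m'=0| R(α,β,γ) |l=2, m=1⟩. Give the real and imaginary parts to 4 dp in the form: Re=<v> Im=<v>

Re=0.0752 Im=-0.1913

Split into d^2_{0,1}(β=1.3996) × two z-phases.
Half-angle: c=0.764971, s=0.644065. N=√(2·2·6·1)=4.898979
k: max(0,(1)−(0))=1 … min(2+(1),2−(0))=2
  k=1: (−1)^0·4.8990/(2)·0.7650^3·0.6441^1 = +0.706220
  k=2: (−1)^1·4.8990/(2)·0.7650^1·0.6441^3 = -0.500621
d^2_{0,1}(1.3996) = +0.706220 -0.500621 = +0.205599
Phases: e^{-i·(0)·0.7306}=+1.000000+0.000000i, e^{-i·(1)·1.1963}=+0.365804-0.930692i ⇒ D=+0.075209-0.191349i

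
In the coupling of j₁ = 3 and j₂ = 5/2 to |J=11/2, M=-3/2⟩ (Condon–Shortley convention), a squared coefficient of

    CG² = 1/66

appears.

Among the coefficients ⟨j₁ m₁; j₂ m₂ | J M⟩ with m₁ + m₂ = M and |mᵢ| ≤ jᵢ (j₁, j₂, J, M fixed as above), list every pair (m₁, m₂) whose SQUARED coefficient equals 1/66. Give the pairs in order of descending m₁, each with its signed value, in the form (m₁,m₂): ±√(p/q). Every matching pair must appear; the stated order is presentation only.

Admissible pairs with m₁+m₂ = M = -3/2: (-3,3/2), (-2,1/2), (-1,-1/2), (0,-3/2), (1,-5/2)
  (m₁,m₂)=(1,-5/2): CG² = 1/22, CG = +√(1/22)
  (m₁,m₂)=(0,-3/2): CG² = 10/33, CG = +√(10/33)
  (m₁,m₂)=(-1,-1/2): CG² = 5/11, CG = +√(5/11)
  (m₁,m₂)=(-2,1/2): CG² = 2/11, CG = +√(2/11)
  (m₁,m₂)=(-3,3/2): CG² = 1/66, CG = +√(1/66)   ← matches the target
Pairs with CG² = 1/66: (-3,3/2): +√(1/66)

(-3,3/2): +√(1/66)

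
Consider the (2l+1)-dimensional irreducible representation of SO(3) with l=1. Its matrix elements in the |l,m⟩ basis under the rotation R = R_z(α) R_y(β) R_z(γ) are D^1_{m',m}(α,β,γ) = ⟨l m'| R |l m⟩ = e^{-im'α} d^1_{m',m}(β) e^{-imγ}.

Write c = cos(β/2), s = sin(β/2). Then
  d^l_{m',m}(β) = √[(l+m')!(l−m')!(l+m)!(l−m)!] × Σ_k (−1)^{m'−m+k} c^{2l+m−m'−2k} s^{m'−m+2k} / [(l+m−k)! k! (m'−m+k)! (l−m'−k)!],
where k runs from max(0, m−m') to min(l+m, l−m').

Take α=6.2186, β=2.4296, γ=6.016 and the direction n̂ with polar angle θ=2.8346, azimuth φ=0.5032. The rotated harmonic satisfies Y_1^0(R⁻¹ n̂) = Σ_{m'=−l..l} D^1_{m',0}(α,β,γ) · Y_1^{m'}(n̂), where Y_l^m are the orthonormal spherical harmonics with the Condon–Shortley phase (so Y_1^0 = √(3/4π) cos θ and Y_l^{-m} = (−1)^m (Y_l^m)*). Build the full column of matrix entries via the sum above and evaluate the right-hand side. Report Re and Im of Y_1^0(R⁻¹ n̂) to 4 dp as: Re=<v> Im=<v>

Re=0.4339 Im=0.0000

Need the full column D^1_{m',0} for m'=−1..1 at α=6.2186, β=2.4296, γ=6.0160.
cos(β/2)=0.348524, sin(β/2)=0.937300
d^1_{-1,0}: single k=1 term ⇒ +0.461984;  D = +0.461021-0.029817i
d^1_{0,0}: k∈[0..1] ⇒ +0.121469 -0.878531 = -0.757061;  D = -0.757061+0.000000i
d^1_{1,0}: single k=0 term ⇒ -0.461984;  D = -0.461021-0.029817i
Y_1^{m'}(θ=2.8346,φ=0.5032) and Σ D·Y over m':
  (+0.4610-0.0298i)·(+0.0915-0.0503i)  (-0.7571+0.0000i)·(-0.4658+0.0000i)  (-0.4610-0.0298i)·(-0.0915-0.0503i)
Y_1^0(R⁻¹ n̂) = +0.433939+0.000000i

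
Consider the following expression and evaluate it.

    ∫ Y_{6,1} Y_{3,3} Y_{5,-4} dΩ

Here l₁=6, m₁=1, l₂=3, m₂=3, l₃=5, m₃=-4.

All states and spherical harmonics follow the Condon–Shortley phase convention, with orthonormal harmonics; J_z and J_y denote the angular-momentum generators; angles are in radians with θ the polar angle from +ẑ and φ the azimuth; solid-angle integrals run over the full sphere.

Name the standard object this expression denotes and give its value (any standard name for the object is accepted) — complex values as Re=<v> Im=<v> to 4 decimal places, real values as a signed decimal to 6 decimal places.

This is a Gaunt coefficient — the integral of a triple product of spherical harmonics over the sphere.
Checks pass: Σm=0; 14 even; l₃=5∈[3,9].
(2·6+1)(2·3+1)(2·5+1) = 1001
Δ: 4! 8! 2! / 15! → 1/675675
sum: t=1:−1/8640 t=2:+1/2304 t=3:−1/8640 = 7/34560
3j²(6 3 5; 0 0 0) = Δ·Π!·Σ² = 7/429  (sign -1)
sum: t=4:+1/241920 = 1/241920
3j²(6 3 5; 1 3 -4) = Δ·Π!·Σ² = 4/1001  (sign -1)
combine: 4πI² = 1001·7/429·4/1001 = 28/429
take √, sign +1: I = 0.07206849

Gaunt coefficient, +0.072068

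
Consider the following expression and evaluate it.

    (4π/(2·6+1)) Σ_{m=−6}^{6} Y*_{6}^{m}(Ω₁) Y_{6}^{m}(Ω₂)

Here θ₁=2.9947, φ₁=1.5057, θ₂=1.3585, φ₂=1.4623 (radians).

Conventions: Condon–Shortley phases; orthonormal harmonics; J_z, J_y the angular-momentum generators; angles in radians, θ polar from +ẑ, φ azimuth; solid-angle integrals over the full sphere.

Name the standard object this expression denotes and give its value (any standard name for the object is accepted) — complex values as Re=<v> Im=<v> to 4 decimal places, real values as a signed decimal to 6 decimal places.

Legendre polynomial (addition theorem), -0.284713

This sum is the spherical-harmonic addition theorem: it equals the Legendre polynomial P_l(cos γ) of the angle γ between the two directions.
Summing Y*_{l m}(θ₁,φ₁)·Y_{l m}(θ₂,φ₂) over m ∈ [−6, 6]; prefactor 4π/(2·6+1) = 0.966644:
  m=-6: (-0.000004, 0.000002) × (-0.335345, -0.255448) = (0.000002, 0.000001)  (running Σ = (0.000002, 0.000001))
  m=-5: (-0.000036, -0.000105) × (0.162500, -0.269572) = (-0.000034, -0.000008)  (running Σ = (-0.000032, -0.000007))
  m=-4: (0.001545, -0.000412) × (-0.151241, -0.070093) = (-0.000263, -0.000046)  (running Σ = (-0.000295, -0.000053))
  m=-3: (0.003044, 0.015389) × (0.102975, -0.305117) = (0.005009, 0.000656)  (running Σ = (0.004714, 0.000603))
  m=-2: (-0.103682, 0.013575) × (-0.080818, -0.017817) = (0.008621, 0.000750)  (running Σ = (0.013336, 0.001353))
  m=-1: (-0.028108, -0.431181) × (0.034302, -0.314919) = (-0.136751, -0.005939)  (running Σ = (-0.123416, -0.004586))
  m=0: (0.799204, -0.000000) × (-0.059693, 0.000000) = (-0.047707, 0.000000)  (running Σ = (-0.171122, -0.004586))
  m=1: (0.028108, -0.431181) × (-0.034302, -0.314919) = (-0.136751, 0.005939)  (running Σ = (-0.307874, 0.001353))
  m=2: (-0.103682, -0.013575) × (-0.080818, 0.017817) = (0.008621, -0.000750)  (running Σ = (-0.299252, 0.000603))
  m=3: (-0.003044, 0.015389) × (-0.102975, -0.305117) = (0.005009, -0.000656)  (running Σ = (-0.294243, -0.000053))
  m=4: (0.001545, 0.000412) × (-0.151241, 0.070093) = (-0.000263, 0.000046)  (running Σ = (-0.294506, -0.000007))
  m=5: (0.000036, -0.000105) × (-0.162500, -0.269572) = (-0.000034, 0.000008)  (running Σ = (-0.294540, 0.000001))
  m=6: (-0.000004, -0.000002) × (-0.335345, 0.255448) = (0.000002, -0.000001)  (running Σ = (-0.294538, -0.000000))
Total Σ_m = (-0.294538, -0.000000). Multiply by 0.966644: (-0.284713, -0.000000). P_6(cos γ) = -0.284713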